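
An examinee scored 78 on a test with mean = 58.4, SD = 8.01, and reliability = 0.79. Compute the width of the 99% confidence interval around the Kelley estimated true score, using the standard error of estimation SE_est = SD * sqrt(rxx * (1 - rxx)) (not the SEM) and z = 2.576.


True score estimate = 0.79*78 + 0.21*58.4 = 73.884
SE_est = SD * sqrt(rxx * (1 - rxx)) = 8.01 * sqrt(0.79 * 0.21) = 8.01 * sqrt(0.1659) = 3.262539
CI = T_est +/- z * SE_est, so width = 2 * z * SE_est = 2 * 2.576 * 3.262539
Width = 16.8086

16.8086


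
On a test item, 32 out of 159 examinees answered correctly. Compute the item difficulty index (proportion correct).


Item difficulty p = number correct / total examinees
p = 32 / 159
p = 0.2013

0.2013


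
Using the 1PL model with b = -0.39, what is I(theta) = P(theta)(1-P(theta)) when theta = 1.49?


P = 1/(1+exp(-(1.49--0.39))) = 0.8676
I = P*(1-P) = 0.8676 * 0.1324
I = 0.1149

0.1149


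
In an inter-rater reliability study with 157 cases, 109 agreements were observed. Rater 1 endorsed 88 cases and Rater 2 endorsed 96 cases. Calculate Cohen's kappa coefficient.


P_o = 109/157 = 0.694268
P_e = (88*96 + 69*61) / 24649 = 0.513489
kappa = (P_o - P_e) / (1 - P_e)
kappa = (0.694268 - 0.513489) / (1 - 0.513489)
kappa = 0.3716

0.3716


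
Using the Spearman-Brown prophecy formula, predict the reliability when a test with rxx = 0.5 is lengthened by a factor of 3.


r_new = (n * rxx) / (1 + (n-1) * rxx)
r_new = (3 * 0.5) / (1 + 2 * 0.5)
r_new = 1.5 / 2.0
r_new = 0.75

0.75


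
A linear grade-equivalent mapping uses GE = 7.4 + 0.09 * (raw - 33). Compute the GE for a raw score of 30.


raw - median = 30 - 33 = -3
slope * diff = 0.09 * -3 = -0.27
GE = 7.4 + -0.27
GE = 7.13

7.13


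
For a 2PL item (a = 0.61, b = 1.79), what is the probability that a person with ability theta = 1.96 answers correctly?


a*(theta - b) = 0.61 * (1.96 - 1.79) = 0.1037
exp(-0.1037) = 0.9015
P = 1 / (1 + 0.9015)
P = 0.5259

0.5259


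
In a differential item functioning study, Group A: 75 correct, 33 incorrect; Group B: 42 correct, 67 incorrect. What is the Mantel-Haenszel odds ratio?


Odds_A = 75/33 = 2.2727
Odds_B = 42/67 = 0.6269
OR = Odds_A / Odds_B = 2.2727 / 0.6269
Exactly, OR = (75 * 67) / (33 * 42) = 5025 / 1386
OR = 3.6255

3.6255


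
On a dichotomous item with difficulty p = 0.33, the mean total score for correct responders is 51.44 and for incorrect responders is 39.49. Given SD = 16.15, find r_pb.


q = 1 - p = 0.67
rpb = ((M1 - M0) / SD) * sqrt(p * q)
rpb = ((51.44 - 39.49) / 16.15) * sqrt(0.33 * 0.67)
rpb = 0.3479

0.3479


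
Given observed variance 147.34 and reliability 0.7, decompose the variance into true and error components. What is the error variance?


var_true = rxx * var_obs = 0.7 * 147.34 = 103.138
var_error = var_obs - var_true
var_error = 147.34 - 103.138
var_error = 44.202

44.202


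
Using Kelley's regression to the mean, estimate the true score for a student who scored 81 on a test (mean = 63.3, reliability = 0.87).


T_est = rxx * X + (1 - rxx) * mean
T_est = 0.87 * 81 + 0.13 * 63.3
T_est = 70.47 + 8.229
T_est = 78.699

78.699


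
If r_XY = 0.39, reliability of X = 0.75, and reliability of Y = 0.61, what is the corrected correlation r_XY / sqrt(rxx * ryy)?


r_corrected = rxy / sqrt(rxx * ryy)
= 0.39 / sqrt(0.75 * 0.61)
= 0.39 / sqrt(0.4575)
= 0.39 / 0.676387
r_corrected = 0.5766

0.5766


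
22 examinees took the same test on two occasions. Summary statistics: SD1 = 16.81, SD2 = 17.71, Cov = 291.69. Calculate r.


r = cov(X,Y) / (SD_X * SD_Y)
r = 291.69 / (16.81 * 17.71)
r = 291.69 / 297.7051
r = 0.9798

0.9798


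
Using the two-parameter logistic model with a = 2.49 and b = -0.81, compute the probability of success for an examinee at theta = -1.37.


a*(theta - b) = 2.49 * (-1.37 - -0.81) = -1.3944
exp(--1.3944) = 4.0326
P = 1 / (1 + 4.0326)
P = 0.1987

0.1987


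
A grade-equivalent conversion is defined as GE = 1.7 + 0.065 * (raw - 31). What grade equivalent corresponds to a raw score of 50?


raw - median = 50 - 31 = 19
slope * diff = 0.065 * 19 = 1.235
GE = 1.7 + 1.235
GE = 2.935

2.935


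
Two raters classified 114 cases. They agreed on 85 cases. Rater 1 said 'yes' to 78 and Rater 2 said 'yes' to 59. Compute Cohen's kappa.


P_o = 85/114 = 0.745614
P_e = (78*59 + 36*55) / 12996 = 0.506464
kappa = (P_o - P_e) / (1 - P_e)
kappa = (0.745614 - 0.506464) / (1 - 0.506464)
kappa = 0.4846

0.4846


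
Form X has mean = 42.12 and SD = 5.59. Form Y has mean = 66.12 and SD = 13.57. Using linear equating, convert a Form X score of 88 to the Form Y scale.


slope = SD_Y / SD_X = 13.57 / 5.59 ~ 2.4275
intercept = mean_Y - slope * mean_X = 66.12 - (13.57 / 5.59) * 42.12 ~ -36.1284
Y = slope * X + intercept. To avoid rounding drift from the rounded slope/intercept, evaluate the equivalent form Y = mean_Y + SD_Y * (X - mean_X) / SD_X at full precision:
Y = 66.12 + 13.57 * (88 - 42.12) / 5.59
Y = 66.12 + 13.57 * 45.88 / 5.59
Y = 66.12 + 622.5916 / 5.59
Y = 66.12 + 111.376
Y = 177.496

177.496


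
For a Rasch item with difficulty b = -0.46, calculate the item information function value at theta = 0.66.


P = 1/(1+exp(-(0.66--0.46))) = 0.754
I = P*(1-P) = 0.754 * 0.246
I = 0.1855

0.1855


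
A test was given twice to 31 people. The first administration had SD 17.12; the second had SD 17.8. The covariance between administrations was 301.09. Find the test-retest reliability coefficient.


r = cov(X,Y) / (SD_X * SD_Y)
r = 301.09 / (17.12 * 17.8)
r = 301.09 / 304.736
r = 0.988

0.988


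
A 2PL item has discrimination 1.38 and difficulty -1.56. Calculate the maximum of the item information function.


For 2PL, max info at theta = b = -1.56
I_max = a^2 / 4 = 1.38^2 / 4
= 1.9044 / 4
I_max = 0.4761

0.4761


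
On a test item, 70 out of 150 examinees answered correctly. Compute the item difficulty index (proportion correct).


Item difficulty p = number correct / total examinees
p = 70 / 150
p = 0.4667

0.4667


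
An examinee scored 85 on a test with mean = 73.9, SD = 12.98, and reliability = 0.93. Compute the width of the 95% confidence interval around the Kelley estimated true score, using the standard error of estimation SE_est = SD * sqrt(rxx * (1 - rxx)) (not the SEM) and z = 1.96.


True score estimate = 0.93*85 + 0.07*73.9 = 84.223
SE_est = SD * sqrt(rxx * (1 - rxx)) = 12.98 * sqrt(0.93 * 0.07) = 12.98 * sqrt(0.0651) = 3.311808
CI = T_est +/- z * SE_est, so width = 2 * z * SE_est = 2 * 1.96 * 3.311808
Width = 12.9823

12.9823


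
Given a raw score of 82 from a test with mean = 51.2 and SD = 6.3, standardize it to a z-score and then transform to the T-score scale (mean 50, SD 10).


z = (X - mean) / SD = (82 - 51.2) / 6.3
z = 30.8 / 6.3
z = 4.8889
T-score = T = 50 + 10z
Carry z at full precision (z = 30.8 / 6.3) into the conversion:
T-score = 50 + 10 * (30.8 / 6.3) = 50 + 308 / 6.3
T-score = 50 + 48.8889
T-score = 98.8889

98.8889


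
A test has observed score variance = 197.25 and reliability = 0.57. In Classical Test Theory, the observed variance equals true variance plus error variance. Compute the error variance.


var_true = rxx * var_obs = 0.57 * 197.25 = 112.4325
var_error = var_obs - var_true
var_error = 197.25 - 112.4325
var_error = 84.8175

84.8175


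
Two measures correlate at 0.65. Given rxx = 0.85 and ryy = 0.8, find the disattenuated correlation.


r_corrected = rxy / sqrt(rxx * ryy)
= 0.65 / sqrt(0.85 * 0.8)
= 0.65 / sqrt(0.68)
= 0.65 / 0.824621
r_corrected = 0.7882

0.7882


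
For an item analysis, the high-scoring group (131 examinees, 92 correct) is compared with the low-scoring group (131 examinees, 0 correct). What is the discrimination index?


p_upper = 92/131 = 0.7023
p_lower = 0/131 = 0.0
D = 0.7023 - 0.0 = 0.7023

0.7023


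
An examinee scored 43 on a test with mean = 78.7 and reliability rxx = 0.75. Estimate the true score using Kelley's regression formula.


T_est = rxx * X + (1 - rxx) * mean
T_est = 0.75 * 43 + 0.25 * 78.7
T_est = 32.25 + 19.675
T_est = 51.925

51.925


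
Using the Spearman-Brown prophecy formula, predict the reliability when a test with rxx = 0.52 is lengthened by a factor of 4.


r_new = (n * rxx) / (1 + (n-1) * rxx)
r_new = (4 * 0.52) / (1 + 3 * 0.52)
r_new = 2.08 / 2.56
r_new = 0.8125

0.8125


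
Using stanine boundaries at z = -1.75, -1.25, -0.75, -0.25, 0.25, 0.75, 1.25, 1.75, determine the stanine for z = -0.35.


Stanine boundaries: [-1.75, -1.25, -0.75, -0.25, 0.25, 0.75, 1.25, 1.75]
z = -0.35
Check each boundary:
  z >= -1.75 -> could be stanine 2
  z >= -1.25 -> could be stanine 3
  z >= -0.75 -> could be stanine 4
  z < -0.25
  z < 0.25
  z < 0.75
  z < 1.25
  z < 1.75
Highest qualifying boundary gives stanine = 4

4


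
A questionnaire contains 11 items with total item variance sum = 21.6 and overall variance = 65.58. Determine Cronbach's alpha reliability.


alpha = (k/(k-1)) * (1 - sum(si^2)/s_total^2)
= (11/10) * (1 - 21.6/65.58)
alpha = 0.7377

0.7377


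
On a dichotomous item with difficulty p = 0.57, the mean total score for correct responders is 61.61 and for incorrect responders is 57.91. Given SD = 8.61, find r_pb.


q = 1 - p = 0.43
rpb = ((M1 - M0) / SD) * sqrt(p * q)
rpb = ((61.61 - 57.91) / 8.61) * sqrt(0.57 * 0.43)
rpb = 0.2128

0.2128


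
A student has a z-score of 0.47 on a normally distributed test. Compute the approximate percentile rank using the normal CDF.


CDF(z) = 0.5 * (1 + erf(z/sqrt(2)))
erf(0.3323) = 0.3616
CDF = 0.6808
Percentile rank = 0.6808 * 100 = 68.08

68.08


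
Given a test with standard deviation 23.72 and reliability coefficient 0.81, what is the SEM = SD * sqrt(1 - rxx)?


SEM = SD * sqrt(1 - rxx)
SEM = 23.72 * sqrt(1 - 0.81)
SEM = 23.72 * sqrt(0.19) = 23.72 * 0.43589
SEM = 10.3393

10.3393


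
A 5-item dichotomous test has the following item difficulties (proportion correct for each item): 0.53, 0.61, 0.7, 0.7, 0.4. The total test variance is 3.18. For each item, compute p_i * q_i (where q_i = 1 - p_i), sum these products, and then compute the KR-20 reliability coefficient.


For each item, compute p_i * q_i:
  Item 1: 0.53 * 0.47 = 0.2491
  Item 2: 0.61 * 0.39 = 0.2379
  Item 3: 0.7 * 0.3 = 0.21
  Item 4: 0.7 * 0.3 = 0.21
  Item 5: 0.4 * 0.6 = 0.24
Sum(p_i * q_i) = 0.2491 + 0.2379 + 0.21 + 0.21 + 0.24 = 1.147
KR-20 = (k/(k-1)) * (1 - Sum(p_i*q_i) / Var_total)
= (5/4) * (1 - 1.147/3.18)
= 1.25 * 0.6393
KR-20 = 0.7991

0.7991


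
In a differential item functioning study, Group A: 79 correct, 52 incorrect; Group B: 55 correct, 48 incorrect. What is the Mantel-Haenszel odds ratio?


Odds_A = 79/52 = 1.5192
Odds_B = 55/48 = 1.1458
OR = Odds_A / Odds_B = 1.5192 / 1.1458
Exactly, OR = (79 * 48) / (52 * 55) = 3792 / 2860
OR = 1.3259

1.3259


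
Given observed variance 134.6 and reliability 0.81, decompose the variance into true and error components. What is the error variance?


var_true = rxx * var_obs = 0.81 * 134.6 = 109.026
var_error = var_obs - var_true
var_error = 134.6 - 109.026
var_error = 25.574

25.574


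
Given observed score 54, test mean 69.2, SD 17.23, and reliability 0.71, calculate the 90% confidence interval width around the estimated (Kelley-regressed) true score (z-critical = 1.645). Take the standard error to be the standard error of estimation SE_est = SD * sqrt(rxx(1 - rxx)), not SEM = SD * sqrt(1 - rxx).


True score estimate = 0.71*54 + 0.29*69.2 = 58.408
SE_est = SD * sqrt(rxx * (1 - rxx)) = 17.23 * sqrt(0.71 * 0.29) = 17.23 * sqrt(0.2059) = 7.81832
CI = T_est +/- z * SE_est, so width = 2 * z * SE_est = 2 * 1.645 * 7.81832
Width = 25.7223

25.7223


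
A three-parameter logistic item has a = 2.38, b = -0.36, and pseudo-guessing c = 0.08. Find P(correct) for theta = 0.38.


logit = 2.38*(0.38 - -0.36) = 1.7612
P* = 1/(1 + exp(-1.7612)) = 0.8534
P = 0.08 + (1 - 0.08) * 0.8534
P = 0.8651

0.8651


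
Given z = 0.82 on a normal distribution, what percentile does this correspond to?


CDF(z) = 0.5 * (1 + erf(z/sqrt(2)))
erf(0.5798) = 0.5878
CDF = 0.7939
Percentile rank = 0.7939 * 100 = 79.39

79.39


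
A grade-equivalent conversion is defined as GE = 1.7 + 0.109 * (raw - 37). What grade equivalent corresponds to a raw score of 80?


raw - median = 80 - 37 = 43
slope * diff = 0.109 * 43 = 4.687
GE = 1.7 + 4.687
GE = 6.387

6.387


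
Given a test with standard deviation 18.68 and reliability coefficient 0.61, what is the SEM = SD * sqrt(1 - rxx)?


SEM = SD * sqrt(1 - rxx)
SEM = 18.68 * sqrt(1 - 0.61)
SEM = 18.68 * sqrt(0.39) = 18.68 * 0.6245
SEM = 11.6657

11.6657


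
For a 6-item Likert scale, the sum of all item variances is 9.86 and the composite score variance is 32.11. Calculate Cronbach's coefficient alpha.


alpha = (k/(k-1)) * (1 - sum(si^2)/s_total^2)
= (6/5) * (1 - 9.86/32.11)
alpha = 0.8315

0.8315


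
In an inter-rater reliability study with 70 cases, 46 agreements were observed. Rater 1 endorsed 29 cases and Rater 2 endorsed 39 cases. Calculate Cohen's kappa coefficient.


P_o = 46/70 = 0.657143
P_e = (29*39 + 41*31) / 4900 = 0.490204
kappa = (P_o - P_e) / (1 - P_e)
kappa = (0.657143 - 0.490204) / (1 - 0.490204)
kappa = 0.3275

0.3275


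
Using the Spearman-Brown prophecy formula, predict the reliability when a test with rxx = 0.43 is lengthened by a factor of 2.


r_new = (n * rxx) / (1 + (n-1) * rxx)
r_new = (2 * 0.43) / (1 + 1 * 0.43)
r_new = 0.86 / 1.43
r_new = 0.6014

0.6014


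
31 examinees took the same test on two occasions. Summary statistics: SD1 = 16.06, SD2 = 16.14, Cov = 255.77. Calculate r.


r = cov(X,Y) / (SD_X * SD_Y)
r = 255.77 / (16.06 * 16.14)
r = 255.77 / 259.2084
r = 0.9867

0.9867


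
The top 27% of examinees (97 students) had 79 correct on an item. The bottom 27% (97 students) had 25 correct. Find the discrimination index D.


p_upper = 79/97 = 0.8144
p_lower = 25/97 = 0.2577
D = 0.8144 - 0.2577 = 0.5567

0.5567


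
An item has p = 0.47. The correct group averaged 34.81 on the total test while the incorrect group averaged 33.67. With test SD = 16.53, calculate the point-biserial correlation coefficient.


q = 1 - p = 0.53
rpb = ((M1 - M0) / SD) * sqrt(p * q)
rpb = ((34.81 - 33.67) / 16.53) * sqrt(0.47 * 0.53)
rpb = 0.0344

0.0344


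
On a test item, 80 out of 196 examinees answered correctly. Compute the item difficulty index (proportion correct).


Item difficulty p = number correct / total examinees
p = 80 / 196
p = 0.4082

0.4082


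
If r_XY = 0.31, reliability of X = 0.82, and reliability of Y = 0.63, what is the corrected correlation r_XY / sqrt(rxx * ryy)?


r_corrected = rxy / sqrt(rxx * ryy)
= 0.31 / sqrt(0.82 * 0.63)
= 0.31 / sqrt(0.5166)
= 0.31 / 0.718749
r_corrected = 0.4313

0.4313


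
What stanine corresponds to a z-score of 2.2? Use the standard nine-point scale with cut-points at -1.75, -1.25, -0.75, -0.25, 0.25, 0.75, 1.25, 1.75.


Stanine boundaries: [-1.75, -1.25, -0.75, -0.25, 0.25, 0.75, 1.25, 1.75]
z = 2.2
Check each boundary:
  z >= -1.75 -> could be stanine 2
  z >= -1.25 -> could be stanine 3
  z >= -0.75 -> could be stanine 4
  z >= -0.25 -> could be stanine 5
  z >= 0.25 -> could be stanine 6
  z >= 0.75 -> could be stanine 7
  z >= 1.25 -> could be stanine 8
  z >= 1.75 -> could be stanine 9
Highest qualifying boundary gives stanine = 9

9


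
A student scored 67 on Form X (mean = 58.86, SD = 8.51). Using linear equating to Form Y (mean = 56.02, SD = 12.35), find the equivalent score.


slope = SD_Y / SD_X = 12.35 / 8.51 ~ 1.4512
intercept = mean_Y - slope * mean_X = 56.02 - (12.35 / 8.51) * 58.86 ~ -29.3996
Y = slope * X + intercept. To avoid rounding drift from the rounded slope/intercept, evaluate the equivalent form Y = mean_Y + SD_Y * (X - mean_X) / SD_X at full precision:
Y = 56.02 + 12.35 * (67 - 58.86) / 8.51
Y = 56.02 + 12.35 * 8.14 / 8.51
Y = 56.02 + 100.529 / 8.51
Y = 56.02 + 11.813
Y = 67.833

67.833


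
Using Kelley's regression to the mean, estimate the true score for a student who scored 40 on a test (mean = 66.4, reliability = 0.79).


T_est = rxx * X + (1 - rxx) * mean
T_est = 0.79 * 40 + 0.21 * 66.4
T_est = 31.6 + 13.944
T_est = 45.544

45.544


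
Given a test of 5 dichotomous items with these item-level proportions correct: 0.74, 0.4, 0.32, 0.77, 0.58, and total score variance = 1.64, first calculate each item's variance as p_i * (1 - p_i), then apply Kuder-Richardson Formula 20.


For each item, compute p_i * q_i:
  Item 1: 0.74 * 0.26 = 0.1924
  Item 2: 0.4 * 0.6 = 0.24
  Item 3: 0.32 * 0.68 = 0.2176
  Item 4: 0.77 * 0.23 = 0.1771
  Item 5: 0.58 * 0.42 = 0.2436
Sum(p_i * q_i) = 0.1924 + 0.24 + 0.2176 + 0.1771 + 0.2436 = 1.0707
KR-20 = (k/(k-1)) * (1 - Sum(p_i*q_i) / Var_total)
= (5/4) * (1 - 1.0707/1.64)
= 1.25 * 0.3471
KR-20 = 0.4339

0.4339


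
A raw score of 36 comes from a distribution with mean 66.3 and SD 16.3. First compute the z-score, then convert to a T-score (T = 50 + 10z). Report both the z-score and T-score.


z = (X - mean) / SD = (36 - 66.3) / 16.3
z = -30.3 / 16.3
z = -1.8589
T-score = T = 50 + 10z
Carry z at full precision (z = -30.3 / 16.3) into the conversion:
T-score = 50 + 10 * (-30.3 / 16.3) = 50 + -303 / 16.3
T-score = 50 + -18.589
T-score = 31.411

31.411


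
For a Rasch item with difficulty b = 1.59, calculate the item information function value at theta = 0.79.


P = 1/(1+exp(-(0.79-1.59))) = 0.31
I = P*(1-P) = 0.31 * 0.69
I = 0.2139

0.2139


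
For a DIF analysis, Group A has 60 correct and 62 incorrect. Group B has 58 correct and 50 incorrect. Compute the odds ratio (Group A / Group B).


Odds_A = 60/62 = 0.9677
Odds_B = 58/50 = 1.16
OR = Odds_A / Odds_B = 0.9677 / 1.16
Exactly, OR = (60 * 50) / (62 * 58) = 3000 / 3596
OR = 0.8343

0.8343


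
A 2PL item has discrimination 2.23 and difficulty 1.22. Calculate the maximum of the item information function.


For 2PL, max info at theta = b = 1.22
I_max = a^2 / 4 = 2.23^2 / 4
= 4.9729 / 4
I_max = 1.2432

1.2432


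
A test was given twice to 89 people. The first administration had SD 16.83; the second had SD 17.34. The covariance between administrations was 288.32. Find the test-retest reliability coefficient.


r = cov(X,Y) / (SD_X * SD_Y)
r = 288.32 / (16.83 * 17.34)
r = 288.32 / 291.8322
r = 0.988

0.988


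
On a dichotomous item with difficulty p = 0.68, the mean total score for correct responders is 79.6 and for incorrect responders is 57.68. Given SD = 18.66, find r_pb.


q = 1 - p = 0.32
rpb = ((M1 - M0) / SD) * sqrt(p * q)
rpb = ((79.6 - 57.68) / 18.66) * sqrt(0.68 * 0.32)
rpb = 0.548

0.548


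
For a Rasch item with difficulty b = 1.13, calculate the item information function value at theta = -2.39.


P = 1/(1+exp(-(-2.39-1.13))) = 0.0287
I = P*(1-P) = 0.0287 * 0.9713
I = 0.0279

0.0279


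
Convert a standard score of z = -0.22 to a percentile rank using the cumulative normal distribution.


CDF(z) = 0.5 * (1 + erf(z/sqrt(2)))
erf(-0.1556) = -0.1741
CDF = 0.4129
Percentile rank = 0.4129 * 100 = 41.29

41.29


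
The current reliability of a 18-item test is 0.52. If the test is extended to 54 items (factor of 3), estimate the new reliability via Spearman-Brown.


r_new = (n * rxx) / (1 + (n-1) * rxx)
r_new = (3 * 0.52) / (1 + 2 * 0.52)
r_new = 1.56 / 2.04
r_new = 0.7647

0.7647


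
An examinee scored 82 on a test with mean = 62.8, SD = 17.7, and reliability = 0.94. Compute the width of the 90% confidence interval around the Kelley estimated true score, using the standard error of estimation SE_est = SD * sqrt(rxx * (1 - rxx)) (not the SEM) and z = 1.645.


True score estimate = 0.94*82 + 0.06*62.8 = 80.848
SE_est = SD * sqrt(rxx * (1 - rxx)) = 17.7 * sqrt(0.94 * 0.06) = 17.7 * sqrt(0.0564) = 4.203517
CI = T_est +/- z * SE_est, so width = 2 * z * SE_est = 2 * 1.645 * 4.203517
Width = 13.8296

13.8296


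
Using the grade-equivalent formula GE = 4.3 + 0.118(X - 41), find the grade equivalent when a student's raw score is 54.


raw - median = 54 - 41 = 13
slope * diff = 0.118 * 13 = 1.534
GE = 4.3 + 1.534
GE = 5.834

5.834


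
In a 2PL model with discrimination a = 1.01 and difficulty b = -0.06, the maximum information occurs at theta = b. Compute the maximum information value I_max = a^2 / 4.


For 2PL, max info at theta = b = -0.06
I_max = a^2 / 4 = 1.01^2 / 4
= 1.0201 / 4
I_max = 0.255

0.255


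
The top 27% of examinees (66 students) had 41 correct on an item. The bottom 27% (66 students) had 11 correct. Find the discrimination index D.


p_upper = 41/66 = 0.6212
p_lower = 11/66 = 0.1667
D = 0.6212 - 0.1667 = 0.4545

0.4545


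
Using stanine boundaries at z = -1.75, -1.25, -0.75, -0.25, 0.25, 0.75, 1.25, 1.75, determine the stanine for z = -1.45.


Stanine boundaries: [-1.75, -1.25, -0.75, -0.25, 0.25, 0.75, 1.25, 1.75]
z = -1.45
Check each boundary:
  z >= -1.75 -> could be stanine 2
  z < -1.25
  z < -0.75
  z < -0.25
  z < 0.25
  z < 0.75
  z < 1.25
  z < 1.75
Highest qualifying boundary gives stanine = 2

2


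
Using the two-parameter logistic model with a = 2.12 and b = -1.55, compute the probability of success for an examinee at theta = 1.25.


a*(theta - b) = 2.12 * (1.25 - -1.55) = 5.936
exp(-5.936) = 0.0026
P = 1 / (1 + 0.0026)
P = 0.9974

0.9974


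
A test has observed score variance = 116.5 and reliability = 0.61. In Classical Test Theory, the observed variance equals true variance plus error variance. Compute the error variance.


var_true = rxx * var_obs = 0.61 * 116.5 = 71.065
var_error = var_obs - var_true
var_error = 116.5 - 71.065
var_error = 45.435

45.435


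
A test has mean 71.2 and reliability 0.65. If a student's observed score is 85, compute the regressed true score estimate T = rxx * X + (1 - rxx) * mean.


T_est = rxx * X + (1 - rxx) * mean
T_est = 0.65 * 85 + 0.35 * 71.2
T_est = 55.25 + 24.92
T_est = 80.17

80.17


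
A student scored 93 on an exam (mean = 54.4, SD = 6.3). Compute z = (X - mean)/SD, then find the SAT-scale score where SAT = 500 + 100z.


z = (X - mean) / SD = (93 - 54.4) / 6.3
z = 38.6 / 6.3
z = 6.127
SAT-scale = SAT = 500 + 100z
Carry z at full precision (z = 38.6 / 6.3) into the conversion:
SAT-scale = 500 + 100 * (38.6 / 6.3) = 500 + 3860 / 6.3
SAT-scale = 500 + 612.6984
SAT-scale = 1112.6984

1112.6984


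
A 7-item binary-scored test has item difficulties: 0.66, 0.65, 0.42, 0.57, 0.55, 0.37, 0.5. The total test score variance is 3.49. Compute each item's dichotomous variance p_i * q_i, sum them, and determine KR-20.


For each item, compute p_i * q_i:
  Item 1: 0.66 * 0.34 = 0.2244
  Item 2: 0.65 * 0.35 = 0.2275
  Item 3: 0.42 * 0.58 = 0.2436
  Item 4: 0.57 * 0.43 = 0.2451
  Item 5: 0.55 * 0.45 = 0.2475
  Item 6: 0.37 * 0.63 = 0.2331
  Item 7: 0.5 * 0.5 = 0.25
Sum(p_i * q_i) = 0.2244 + 0.2275 + 0.2436 + 0.2451 + 0.2475 + 0.2331 + 0.25 = 1.6712
KR-20 = (k/(k-1)) * (1 - Sum(p_i*q_i) / Var_total)
= (7/6) * (1 - 1.6712/3.49)
= 1.1667 * 0.5211
KR-20 = 0.608

0.608


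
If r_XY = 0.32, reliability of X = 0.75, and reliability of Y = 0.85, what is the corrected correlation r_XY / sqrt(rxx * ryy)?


r_corrected = rxy / sqrt(rxx * ryy)
= 0.32 / sqrt(0.75 * 0.85)
= 0.32 / sqrt(0.6375)
= 0.32 / 0.798436
r_corrected = 0.4008

0.4008


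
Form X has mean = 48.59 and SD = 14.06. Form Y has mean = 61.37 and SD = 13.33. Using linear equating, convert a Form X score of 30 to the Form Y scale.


slope = SD_Y / SD_X = 13.33 / 14.06 ~ 0.9481
intercept = mean_Y - slope * mean_X = 61.37 - (13.33 / 14.06) * 48.59 ~ 15.3028
Y = slope * X + intercept. To avoid rounding drift from the rounded slope/intercept, evaluate the equivalent form Y = mean_Y + SD_Y * (X - mean_X) / SD_X at full precision:
Y = 61.37 + 13.33 * (30 - 48.59) / 14.06
Y = 61.37 - 13.33 * 18.59 / 14.06
Y = 61.37 - 247.8047 / 14.06
Y = 61.37 - 17.6248
Y = 43.7452

43.7452


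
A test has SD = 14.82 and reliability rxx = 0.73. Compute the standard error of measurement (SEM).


SEM = SD * sqrt(1 - rxx)
SEM = 14.82 * sqrt(1 - 0.73)
SEM = 14.82 * sqrt(0.27) = 14.82 * 0.519615
SEM = 7.7007

7.7007


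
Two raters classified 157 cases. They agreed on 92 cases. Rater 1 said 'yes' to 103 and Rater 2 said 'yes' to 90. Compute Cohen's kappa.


P_o = 92/157 = 0.585987
P_e = (103*90 + 54*67) / 24649 = 0.522861
kappa = (P_o - P_e) / (1 - P_e)
kappa = (0.585987 - 0.522861) / (1 - 0.522861)
kappa = 0.1323

0.1323


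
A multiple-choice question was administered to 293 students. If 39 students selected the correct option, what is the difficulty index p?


Item difficulty p = number correct / total examinees
p = 39 / 293
p = 0.1331

0.1331


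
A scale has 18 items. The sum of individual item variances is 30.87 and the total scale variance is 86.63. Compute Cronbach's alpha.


alpha = (k/(k-1)) * (1 - sum(si^2)/s_total^2)
= (18/17) * (1 - 30.87/86.63)
alpha = 0.6815

0.6815


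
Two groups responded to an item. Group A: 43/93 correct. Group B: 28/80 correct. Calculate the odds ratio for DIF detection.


Odds_A = 43/50 = 0.86
Odds_B = 28/52 = 0.5385
OR = Odds_A / Odds_B = 0.86 / 0.5385
Exactly, OR = (43 * 52) / (50 * 28) = 2236 / 1400
OR = 1.5971

1.5971


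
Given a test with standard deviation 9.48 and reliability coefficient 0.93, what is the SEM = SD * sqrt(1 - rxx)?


SEM = SD * sqrt(1 - rxx)
SEM = 9.48 * sqrt(1 - 0.93)
SEM = 9.48 * sqrt(0.07) = 9.48 * 0.264575
SEM = 2.5082

2.5082


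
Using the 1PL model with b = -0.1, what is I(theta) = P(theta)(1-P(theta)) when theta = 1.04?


P = 1/(1+exp(-(1.04--0.1))) = 0.7577
I = P*(1-P) = 0.7577 * 0.2423
I = 0.1836

0.1836


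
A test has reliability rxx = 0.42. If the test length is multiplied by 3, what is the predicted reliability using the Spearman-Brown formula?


r_new = (n * rxx) / (1 + (n-1) * rxx)
r_new = (3 * 0.42) / (1 + 2 * 0.42)
r_new = 1.26 / 1.84
r_new = 0.6848

0.6848


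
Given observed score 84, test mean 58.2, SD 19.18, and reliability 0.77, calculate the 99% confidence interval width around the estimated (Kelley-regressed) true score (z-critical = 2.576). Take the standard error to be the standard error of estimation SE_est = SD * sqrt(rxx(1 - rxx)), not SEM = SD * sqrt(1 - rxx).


True score estimate = 0.77*84 + 0.23*58.2 = 78.066
SE_est = SD * sqrt(rxx * (1 - rxx)) = 19.18 * sqrt(0.77 * 0.23) = 19.18 * sqrt(0.1771) = 8.071568
CI = T_est +/- z * SE_est, so width = 2 * z * SE_est = 2 * 2.576 * 8.071568
Width = 41.5847

41.5847


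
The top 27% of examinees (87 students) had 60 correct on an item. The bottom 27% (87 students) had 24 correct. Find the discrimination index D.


p_upper = 60/87 = 0.6897
p_lower = 24/87 = 0.2759
D = 0.6897 - 0.2759 = 0.4138

0.4138


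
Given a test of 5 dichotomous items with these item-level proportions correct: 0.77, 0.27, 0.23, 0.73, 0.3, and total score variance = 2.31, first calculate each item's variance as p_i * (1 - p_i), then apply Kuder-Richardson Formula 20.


For each item, compute p_i * q_i:
  Item 1: 0.77 * 0.23 = 0.1771
  Item 2: 0.27 * 0.73 = 0.1971
  Item 3: 0.23 * 0.77 = 0.1771
  Item 4: 0.73 * 0.27 = 0.1971
  Item 5: 0.3 * 0.7 = 0.21
Sum(p_i * q_i) = 0.1771 + 0.1971 + 0.1771 + 0.1971 + 0.21 = 0.9584
KR-20 = (k/(k-1)) * (1 - Sum(p_i*q_i) / Var_total)
= (5/4) * (1 - 0.9584/2.31)
= 1.25 * 0.5851
KR-20 = 0.7314

0.7314


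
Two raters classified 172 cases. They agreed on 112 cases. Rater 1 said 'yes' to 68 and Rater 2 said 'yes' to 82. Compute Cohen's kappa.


P_o = 112/172 = 0.651163
P_e = (68*82 + 104*90) / 29584 = 0.504867
kappa = (P_o - P_e) / (1 - P_e)
kappa = (0.651163 - 0.504867) / (1 - 0.504867)
kappa = 0.2955

0.2955


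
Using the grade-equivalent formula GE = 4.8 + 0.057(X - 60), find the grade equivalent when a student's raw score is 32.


raw - median = 32 - 60 = -28
slope * diff = 0.057 * -28 = -1.596
GE = 4.8 + -1.596
GE = 3.204

3.204


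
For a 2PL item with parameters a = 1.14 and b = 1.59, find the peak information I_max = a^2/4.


For 2PL, max info at theta = b = 1.59
I_max = a^2 / 4 = 1.14^2 / 4
= 1.2996 / 4
I_max = 0.3249

0.3249


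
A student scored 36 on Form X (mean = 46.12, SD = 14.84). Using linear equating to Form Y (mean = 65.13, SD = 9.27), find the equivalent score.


slope = SD_Y / SD_X = 9.27 / 14.84 ~ 0.6247
intercept = mean_Y - slope * mean_X = 65.13 - (9.27 / 14.84) * 46.12 ~ 36.3205
Y = slope * X + intercept. To avoid rounding drift from the rounded slope/intercept, evaluate the equivalent form Y = mean_Y + SD_Y * (X - mean_X) / SD_X at full precision:
Y = 65.13 + 9.27 * (36 - 46.12) / 14.84
Y = 65.13 - 9.27 * 10.12 / 14.84
Y = 65.13 - 93.8124 / 14.84
Y = 65.13 - 6.3216
Y = 58.8084

58.8084


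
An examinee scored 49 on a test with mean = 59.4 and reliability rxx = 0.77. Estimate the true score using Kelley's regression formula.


T_est = rxx * X + (1 - rxx) * mean
T_est = 0.77 * 49 + 0.23 * 59.4
T_est = 37.73 + 13.662
T_est = 51.392

51.392


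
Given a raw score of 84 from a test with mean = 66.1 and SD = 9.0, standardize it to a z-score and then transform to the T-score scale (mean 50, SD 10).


z = (X - mean) / SD = (84 - 66.1) / 9.0
z = 17.9 / 9.0
z = 1.9889
T-score = T = 50 + 10z
Carry z at full precision (z = 17.9 / 9.0) into the conversion:
T-score = 50 + 10 * (17.9 / 9.0) = 50 + 179 / 9.0
T-score = 50 + 19.8889
T-score = 69.8889

69.8889


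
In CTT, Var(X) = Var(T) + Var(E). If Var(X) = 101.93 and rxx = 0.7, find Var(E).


var_true = rxx * var_obs = 0.7 * 101.93 = 71.351
var_error = var_obs - var_true
var_error = 101.93 - 71.351
var_error = 30.579

30.579


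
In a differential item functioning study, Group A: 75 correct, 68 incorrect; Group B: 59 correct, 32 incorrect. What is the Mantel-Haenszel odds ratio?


Odds_A = 75/68 = 1.1029
Odds_B = 59/32 = 1.8438
OR = Odds_A / Odds_B = 1.1029 / 1.8438
Exactly, OR = (75 * 32) / (68 * 59) = 2400 / 4012
OR = 0.5982

0.5982


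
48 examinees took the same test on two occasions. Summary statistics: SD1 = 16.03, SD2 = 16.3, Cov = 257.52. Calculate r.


r = cov(X,Y) / (SD_X * SD_Y)
r = 257.52 / (16.03 * 16.3)
r = 257.52 / 261.289
r = 0.9856

0.9856


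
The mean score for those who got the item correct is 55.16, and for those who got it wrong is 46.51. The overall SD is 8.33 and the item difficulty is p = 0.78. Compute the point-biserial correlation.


q = 1 - p = 0.22
rpb = ((M1 - M0) / SD) * sqrt(p * q)
rpb = ((55.16 - 46.51) / 8.33) * sqrt(0.78 * 0.22)
rpb = 0.4302

0.4302


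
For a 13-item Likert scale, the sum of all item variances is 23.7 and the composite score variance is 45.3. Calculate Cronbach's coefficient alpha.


alpha = (k/(k-1)) * (1 - sum(si^2)/s_total^2)
= (13/12) * (1 - 23.7/45.3)
alpha = 0.5166

0.5166


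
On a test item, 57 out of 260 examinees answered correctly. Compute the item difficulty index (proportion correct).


Item difficulty p = number correct / total examinees
p = 57 / 260
p = 0.2192

0.2192


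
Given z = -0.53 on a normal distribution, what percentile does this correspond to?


CDF(z) = 0.5 * (1 + erf(z/sqrt(2)))
erf(-0.3748) = -0.4039
CDF = 0.2981
Percentile rank = 0.2981 * 100 = 29.81

29.81


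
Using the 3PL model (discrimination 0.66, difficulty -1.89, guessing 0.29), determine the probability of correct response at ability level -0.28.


logit = 0.66*(-0.28 - -1.89) = 1.0626
P* = 1/(1 + exp(-1.0626)) = 0.7432
P = 0.29 + (1 - 0.29) * 0.7432
P = 0.8177

0.8177


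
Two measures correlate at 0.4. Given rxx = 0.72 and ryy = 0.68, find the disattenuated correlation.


r_corrected = rxy / sqrt(rxx * ryy)
= 0.4 / sqrt(0.72 * 0.68)
= 0.4 / sqrt(0.4896)
= 0.4 / 0.699714
r_corrected = 0.5717

0.5717


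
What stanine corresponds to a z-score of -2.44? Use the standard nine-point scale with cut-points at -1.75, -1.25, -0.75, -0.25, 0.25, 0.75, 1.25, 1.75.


Stanine boundaries: [-1.75, -1.25, -0.75, -0.25, 0.25, 0.75, 1.25, 1.75]
z = -2.44
Check each boundary:
  z < -1.75
  z < -1.25
  z < -0.75
  z < -0.25
  z < 0.25
  z < 0.75
  z < 1.25
  z < 1.75
Highest qualifying boundary gives stanine = 1

1


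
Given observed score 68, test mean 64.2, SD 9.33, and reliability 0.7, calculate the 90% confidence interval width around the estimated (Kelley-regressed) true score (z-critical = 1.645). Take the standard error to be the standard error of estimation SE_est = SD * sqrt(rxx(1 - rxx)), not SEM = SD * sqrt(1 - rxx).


True score estimate = 0.7*68 + 0.3*64.2 = 66.86
SE_est = SD * sqrt(rxx * (1 - rxx)) = 9.33 * sqrt(0.7 * 0.3) = 9.33 * sqrt(0.21) = 4.275543
CI = T_est +/- z * SE_est, so width = 2 * z * SE_est = 2 * 1.645 * 4.275543
Width = 14.0665

14.0665


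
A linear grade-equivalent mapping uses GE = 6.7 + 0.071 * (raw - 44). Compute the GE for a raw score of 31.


raw - median = 31 - 44 = -13
slope * diff = 0.071 * -13 = -0.923
GE = 6.7 + -0.923
GE = 5.777

5.777


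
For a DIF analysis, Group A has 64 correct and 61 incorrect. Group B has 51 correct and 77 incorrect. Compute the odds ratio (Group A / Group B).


Odds_A = 64/61 = 1.0492
Odds_B = 51/77 = 0.6623
OR = Odds_A / Odds_B = 1.0492 / 0.6623
Exactly, OR = (64 * 77) / (61 * 51) = 4928 / 3111
OR = 1.5841

1.5841


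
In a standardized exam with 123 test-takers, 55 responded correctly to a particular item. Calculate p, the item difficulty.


Item difficulty p = number correct / total examinees
p = 55 / 123
p = 0.4472

0.4472


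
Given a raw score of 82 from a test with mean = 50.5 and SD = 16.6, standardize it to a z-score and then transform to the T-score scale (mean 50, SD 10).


z = (X - mean) / SD = (82 - 50.5) / 16.6
z = 31.5 / 16.6
z = 1.8976
T-score = T = 50 + 10z
Carry z at full precision (z = 31.5 / 16.6) into the conversion:
T-score = 50 + 10 * (31.5 / 16.6) = 50 + 315 / 16.6
T-score = 50 + 18.9759
T-score = 68.9759

68.9759


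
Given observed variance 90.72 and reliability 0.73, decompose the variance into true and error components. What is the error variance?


var_true = rxx * var_obs = 0.73 * 90.72 = 66.2256
var_error = var_obs - var_true
var_error = 90.72 - 66.2256
var_error = 24.4944

24.4944


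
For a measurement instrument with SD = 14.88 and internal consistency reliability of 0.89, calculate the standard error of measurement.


SEM = SD * sqrt(1 - rxx)
SEM = 14.88 * sqrt(1 - 0.89)
SEM = 14.88 * sqrt(0.11) = 14.88 * 0.331662
SEM = 4.9351

4.9351


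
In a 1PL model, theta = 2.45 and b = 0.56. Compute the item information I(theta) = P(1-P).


P = 1/(1+exp(-(2.45-0.56))) = 0.8688
I = P*(1-P) = 0.8688 * 0.1312
I = 0.114

0.114


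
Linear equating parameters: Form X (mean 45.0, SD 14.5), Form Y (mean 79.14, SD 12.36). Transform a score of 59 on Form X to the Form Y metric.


slope = SD_Y / SD_X = 12.36 / 14.5 ~ 0.8524
intercept = mean_Y - slope * mean_X = 79.14 - (12.36 / 14.5) * 45.0 ~ 40.7814
Y = slope * X + intercept. To avoid rounding drift from the rounded slope/intercept, evaluate the equivalent form Y = mean_Y + SD_Y * (X - mean_X) / SD_X at full precision:
Y = 79.14 + 12.36 * (59 - 45.0) / 14.5
Y = 79.14 + 12.36 * 14.0 / 14.5
Y = 79.14 + 173.04 / 14.5
Y = 79.14 + 11.9338
Y = 91.0738

91.0738


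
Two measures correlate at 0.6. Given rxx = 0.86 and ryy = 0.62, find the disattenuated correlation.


r_corrected = rxy / sqrt(rxx * ryy)
= 0.6 / sqrt(0.86 * 0.62)
= 0.6 / sqrt(0.5332)
= 0.6 / 0.730205
r_corrected = 0.8217

0.8217


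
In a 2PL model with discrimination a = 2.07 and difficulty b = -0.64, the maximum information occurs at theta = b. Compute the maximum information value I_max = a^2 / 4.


For 2PL, max info at theta = b = -0.64
I_max = a^2 / 4 = 2.07^2 / 4
= 4.2849 / 4
I_max = 1.0712

1.0712


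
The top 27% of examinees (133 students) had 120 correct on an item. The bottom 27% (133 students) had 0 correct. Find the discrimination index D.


p_upper = 120/133 = 0.9023
p_lower = 0/133 = 0.0
D = 0.9023 - 0.0 = 0.9023

0.9023


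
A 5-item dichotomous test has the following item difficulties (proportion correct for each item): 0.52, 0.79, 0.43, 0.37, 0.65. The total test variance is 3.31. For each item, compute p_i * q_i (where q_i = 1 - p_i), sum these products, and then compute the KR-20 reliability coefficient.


For each item, compute p_i * q_i:
  Item 1: 0.52 * 0.48 = 0.2496
  Item 2: 0.79 * 0.21 = 0.1659
  Item 3: 0.43 * 0.57 = 0.2451
  Item 4: 0.37 * 0.63 = 0.2331
  Item 5: 0.65 * 0.35 = 0.2275
Sum(p_i * q_i) = 0.2496 + 0.1659 + 0.2451 + 0.2331 + 0.2275 = 1.1212
KR-20 = (k/(k-1)) * (1 - Sum(p_i*q_i) / Var_total)
= (5/4) * (1 - 1.1212/3.31)
= 1.25 * 0.6613
KR-20 = 0.8266

0.8266


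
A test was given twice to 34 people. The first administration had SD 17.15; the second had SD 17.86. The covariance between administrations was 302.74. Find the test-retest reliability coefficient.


r = cov(X,Y) / (SD_X * SD_Y)
r = 302.74 / (17.15 * 17.86)
r = 302.74 / 306.299
r = 0.9884

0.9884


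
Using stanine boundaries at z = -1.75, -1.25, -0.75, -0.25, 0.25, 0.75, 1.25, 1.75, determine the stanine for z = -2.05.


Stanine boundaries: [-1.75, -1.25, -0.75, -0.25, 0.25, 0.75, 1.25, 1.75]
z = -2.05
Check each boundary:
  z < -1.75
  z < -1.25
  z < -0.75
  z < -0.25
  z < 0.25
  z < 0.75
  z < 1.25
  z < 1.75
Highest qualifying boundary gives stanine = 1

1


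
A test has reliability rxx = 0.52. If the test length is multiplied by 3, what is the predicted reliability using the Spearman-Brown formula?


r_new = (n * rxx) / (1 + (n-1) * rxx)
r_new = (3 * 0.52) / (1 + 2 * 0.52)
r_new = 1.56 / 2.04
r_new = 0.7647

0.7647


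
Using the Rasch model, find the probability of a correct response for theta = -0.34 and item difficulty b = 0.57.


theta - b = -0.34 - 0.57 = -0.91
exp(-(theta - b)) = exp(0.91) = 2.4843
P = 1 / (1 + 2.4843)
P = 0.287

0.287


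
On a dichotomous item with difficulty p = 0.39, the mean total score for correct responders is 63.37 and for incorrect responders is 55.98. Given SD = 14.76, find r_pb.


q = 1 - p = 0.61
rpb = ((M1 - M0) / SD) * sqrt(p * q)
rpb = ((63.37 - 55.98) / 14.76) * sqrt(0.39 * 0.61)
rpb = 0.2442

0.2442


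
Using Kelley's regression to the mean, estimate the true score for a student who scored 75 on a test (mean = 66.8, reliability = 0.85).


T_est = rxx * X + (1 - rxx) * mean
T_est = 0.85 * 75 + 0.15 * 66.8
T_est = 63.75 + 10.02
T_est = 73.77

73.77


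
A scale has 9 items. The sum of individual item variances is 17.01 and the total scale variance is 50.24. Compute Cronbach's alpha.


alpha = (k/(k-1)) * (1 - sum(si^2)/s_total^2)
= (9/8) * (1 - 17.01/50.24)
alpha = 0.7441

0.7441


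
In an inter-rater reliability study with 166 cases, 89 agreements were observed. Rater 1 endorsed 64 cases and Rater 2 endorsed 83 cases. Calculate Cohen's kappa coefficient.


P_o = 89/166 = 0.536145
P_e = (64*83 + 102*83) / 27556 = 0.5
kappa = (P_o - P_e) / (1 - P_e)
kappa = (0.536145 - 0.5) / (1 - 0.5)
kappa = 0.0723

0.0723


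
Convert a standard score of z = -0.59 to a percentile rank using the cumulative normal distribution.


CDF(z) = 0.5 * (1 + erf(z/sqrt(2)))
erf(-0.4172) = -0.4448
CDF = 0.2776
Percentile rank = 0.2776 * 100 = 27.76

27.76


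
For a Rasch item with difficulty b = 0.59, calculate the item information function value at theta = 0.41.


P = 1/(1+exp(-(0.41-0.59))) = 0.4551
I = P*(1-P) = 0.4551 * 0.5449
I = 0.248

0.248


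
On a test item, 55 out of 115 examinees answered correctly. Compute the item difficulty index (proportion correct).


Item difficulty p = number correct / total examinees
p = 55 / 115
p = 0.4783

0.4783


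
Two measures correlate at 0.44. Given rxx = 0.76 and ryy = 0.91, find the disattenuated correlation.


r_corrected = rxy / sqrt(rxx * ryy)
= 0.44 / sqrt(0.76 * 0.91)
= 0.44 / sqrt(0.6916)
= 0.44 / 0.831625
r_corrected = 0.5291

0.5291


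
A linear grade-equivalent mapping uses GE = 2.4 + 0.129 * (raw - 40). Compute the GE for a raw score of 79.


raw - median = 79 - 40 = 39
slope * diff = 0.129 * 39 = 5.031
GE = 2.4 + 5.031
GE = 7.431

7.431
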